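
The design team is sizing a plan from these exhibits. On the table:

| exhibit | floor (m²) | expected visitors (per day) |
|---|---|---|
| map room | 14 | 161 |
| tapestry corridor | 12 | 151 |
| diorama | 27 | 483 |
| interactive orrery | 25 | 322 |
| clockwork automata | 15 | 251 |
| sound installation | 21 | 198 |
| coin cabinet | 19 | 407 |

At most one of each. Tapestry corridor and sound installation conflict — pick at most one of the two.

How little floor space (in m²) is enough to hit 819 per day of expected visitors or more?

46

Need the lightest bundle worth ≥ 819.
diorama + coin cabinet: 890 expected visitors at 46 m².
No combination under 46 m² hits 819.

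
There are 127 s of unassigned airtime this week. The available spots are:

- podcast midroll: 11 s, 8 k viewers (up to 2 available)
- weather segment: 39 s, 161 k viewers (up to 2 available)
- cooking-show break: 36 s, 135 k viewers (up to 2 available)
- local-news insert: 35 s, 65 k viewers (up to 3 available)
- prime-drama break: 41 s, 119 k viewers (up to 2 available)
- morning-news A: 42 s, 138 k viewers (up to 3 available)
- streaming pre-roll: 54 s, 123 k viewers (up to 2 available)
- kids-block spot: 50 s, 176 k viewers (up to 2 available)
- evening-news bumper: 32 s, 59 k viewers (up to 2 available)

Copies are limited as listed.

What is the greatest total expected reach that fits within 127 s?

472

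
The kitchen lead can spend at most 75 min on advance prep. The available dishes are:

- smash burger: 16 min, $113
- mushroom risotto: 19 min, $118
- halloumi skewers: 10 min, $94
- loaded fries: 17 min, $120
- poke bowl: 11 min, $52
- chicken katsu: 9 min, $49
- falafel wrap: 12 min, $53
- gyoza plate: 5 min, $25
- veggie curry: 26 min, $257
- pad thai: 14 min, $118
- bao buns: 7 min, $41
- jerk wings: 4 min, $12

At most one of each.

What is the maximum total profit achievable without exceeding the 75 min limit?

631

Taking the top-ratio dishes first gives smash burger + halloumi skewers + veggie curry + pad thai + bao buns for 623 (73 min).
Dropping bao buns frees 7 min; slotting in chicken katsu (9 min) lifts the total to 631 at 75 min.
No other feasible combination exceeds 631.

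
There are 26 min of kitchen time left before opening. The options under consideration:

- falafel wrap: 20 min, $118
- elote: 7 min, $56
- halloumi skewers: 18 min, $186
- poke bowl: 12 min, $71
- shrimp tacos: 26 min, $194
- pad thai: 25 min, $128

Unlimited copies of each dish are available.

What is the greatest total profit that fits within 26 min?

242

Best packing: elote + halloumi skewers — 25 min, 242 total.
Nothing else within 26 min beats 242.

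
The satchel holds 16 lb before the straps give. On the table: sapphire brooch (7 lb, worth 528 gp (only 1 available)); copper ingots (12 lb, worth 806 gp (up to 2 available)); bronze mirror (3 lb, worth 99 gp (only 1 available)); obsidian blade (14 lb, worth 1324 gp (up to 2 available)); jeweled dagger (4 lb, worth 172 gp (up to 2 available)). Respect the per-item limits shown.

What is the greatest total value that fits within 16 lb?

1324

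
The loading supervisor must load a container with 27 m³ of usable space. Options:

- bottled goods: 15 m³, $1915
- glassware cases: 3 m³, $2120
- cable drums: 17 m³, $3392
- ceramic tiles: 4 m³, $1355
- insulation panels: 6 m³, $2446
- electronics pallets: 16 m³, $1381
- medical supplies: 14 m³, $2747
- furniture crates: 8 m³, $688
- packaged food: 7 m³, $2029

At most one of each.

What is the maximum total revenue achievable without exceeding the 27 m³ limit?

8668

Taking the top-ratio shipments first gives glassware cases + ceramic tiles + insulation panels + packaged food for 7950 (20 m³).
Replace packaged food with medical supplies: the trade gains 718 net, giving 8668 at 27 m³.
Runner-up glassware cases + cable drums + insulation panels tops out at 7958.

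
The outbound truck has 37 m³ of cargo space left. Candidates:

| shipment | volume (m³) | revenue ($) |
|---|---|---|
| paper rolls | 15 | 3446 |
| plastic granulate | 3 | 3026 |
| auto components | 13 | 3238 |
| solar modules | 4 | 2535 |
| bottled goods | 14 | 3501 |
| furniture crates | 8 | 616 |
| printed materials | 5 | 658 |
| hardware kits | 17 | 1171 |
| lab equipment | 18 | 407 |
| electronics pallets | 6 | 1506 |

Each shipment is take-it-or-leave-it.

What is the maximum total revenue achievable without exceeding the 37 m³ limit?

12508

A density-first pass picks plastic granulate + solar modules + bottled goods + printed materials + electronics pallets — 11226 at 32 m³.
The 11 m³ tied up in printed materials and electronics pallets is better spent on paper rolls — total rises to 12508 (36 m³).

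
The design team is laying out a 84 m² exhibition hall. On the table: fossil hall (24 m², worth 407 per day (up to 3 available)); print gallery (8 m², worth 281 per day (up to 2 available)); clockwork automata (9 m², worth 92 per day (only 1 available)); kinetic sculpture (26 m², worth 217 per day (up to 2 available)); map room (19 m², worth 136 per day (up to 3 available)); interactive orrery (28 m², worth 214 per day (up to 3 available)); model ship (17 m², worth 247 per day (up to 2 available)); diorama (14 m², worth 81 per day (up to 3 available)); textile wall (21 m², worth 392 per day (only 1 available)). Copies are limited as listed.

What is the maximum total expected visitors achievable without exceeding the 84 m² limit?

1623

Filling by ratio: fossil hall + 2×print gallery + model ship + textile wall for 1608, with 6 m² left unused.
Dropping textile wall frees 21 m²; slotting in fossil hall (24 m²) lifts the total to 1623 at 81 m².
The spare 3 m² is too small for any remaining exhibit, and no exchange beats 1623.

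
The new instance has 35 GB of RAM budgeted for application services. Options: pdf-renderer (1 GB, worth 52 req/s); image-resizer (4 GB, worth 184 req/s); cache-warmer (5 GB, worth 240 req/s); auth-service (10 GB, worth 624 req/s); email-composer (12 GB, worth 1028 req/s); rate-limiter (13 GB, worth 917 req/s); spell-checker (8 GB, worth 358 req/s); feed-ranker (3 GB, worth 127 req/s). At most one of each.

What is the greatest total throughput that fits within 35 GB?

Taking auth-service + email-composer + rate-limiter: 35 GB used, 2569 in throughput.

2569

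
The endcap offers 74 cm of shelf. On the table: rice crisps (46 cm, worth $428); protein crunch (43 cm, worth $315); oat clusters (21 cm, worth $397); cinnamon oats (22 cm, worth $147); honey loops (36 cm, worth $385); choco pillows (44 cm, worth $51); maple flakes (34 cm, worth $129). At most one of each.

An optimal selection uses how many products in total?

The maximum weekly sales within 74 cm is 825.
rice crisps + oat clusters hits 825 at 67 cm.
All optima have 2 products.

2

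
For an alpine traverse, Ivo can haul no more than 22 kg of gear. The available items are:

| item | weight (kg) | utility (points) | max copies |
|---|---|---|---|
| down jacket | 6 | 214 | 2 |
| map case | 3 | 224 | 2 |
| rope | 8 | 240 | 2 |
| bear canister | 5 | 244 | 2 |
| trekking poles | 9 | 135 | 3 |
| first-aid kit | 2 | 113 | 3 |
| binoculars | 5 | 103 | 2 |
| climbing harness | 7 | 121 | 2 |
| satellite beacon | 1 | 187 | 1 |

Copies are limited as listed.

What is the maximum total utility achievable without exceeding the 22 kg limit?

1349

A density-first pass picks 2×map case + bear canister + 3×first-aid kit + satellite beacon — 1218 at 18 kg.
Replace first-aid kit with bear canister: the trade gains 131 net, giving 1349 at 21 kg.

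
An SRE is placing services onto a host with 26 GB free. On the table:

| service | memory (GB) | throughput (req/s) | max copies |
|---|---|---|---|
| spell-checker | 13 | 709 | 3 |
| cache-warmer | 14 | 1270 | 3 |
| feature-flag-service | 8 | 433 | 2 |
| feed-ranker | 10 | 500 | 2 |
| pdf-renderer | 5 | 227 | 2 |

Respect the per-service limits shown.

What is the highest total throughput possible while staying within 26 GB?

Ranking by ratio (throughput/GB): cache-warmer 90.71, spell-checker 54.54, feature-flag-service 54.12.
A density-first pass picks cache-warmer + feature-flag-service — 1703 at 22 GB.
The 8 GB tied up in feature-flag-service is better spent on feed-ranker — total rises to 1770 (24 GB).
The spare 2 GB is too small for any remaining service, and no exchange beats 1770.

1770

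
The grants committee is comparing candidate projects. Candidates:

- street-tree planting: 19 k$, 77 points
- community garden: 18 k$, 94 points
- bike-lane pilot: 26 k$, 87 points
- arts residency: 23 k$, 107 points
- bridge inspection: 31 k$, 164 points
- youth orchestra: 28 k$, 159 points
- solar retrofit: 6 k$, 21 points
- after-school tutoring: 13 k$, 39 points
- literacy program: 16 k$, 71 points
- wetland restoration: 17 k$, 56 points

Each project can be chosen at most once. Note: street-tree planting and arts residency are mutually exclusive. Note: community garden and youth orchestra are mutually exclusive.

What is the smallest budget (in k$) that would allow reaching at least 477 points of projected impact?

Need the lightest bundle worth ≥ 477.
arts residency + bridge inspection + youth orchestra + literacy program reaches 501 using 98 k$.
Any bundle with less than 98 k$ falls short of 477.

98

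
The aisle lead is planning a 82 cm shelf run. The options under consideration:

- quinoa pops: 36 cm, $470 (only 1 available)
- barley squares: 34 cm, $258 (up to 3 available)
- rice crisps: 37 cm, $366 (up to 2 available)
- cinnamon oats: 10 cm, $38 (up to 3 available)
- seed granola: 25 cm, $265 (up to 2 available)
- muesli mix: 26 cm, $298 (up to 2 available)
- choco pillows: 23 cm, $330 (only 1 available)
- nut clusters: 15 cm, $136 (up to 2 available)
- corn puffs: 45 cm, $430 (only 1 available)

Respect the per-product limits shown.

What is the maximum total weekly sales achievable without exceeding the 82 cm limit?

Ranking by ratio (weekly sales/cm): choco pillows 14.35, quinoa pops 13.06, muesli mix 11.46.
Taking quinoa pops + choco pillows + nut clusters: 74 cm used, 936 in weekly sales.
The spare 8 cm is too small for any remaining product, and no exchange beats 936.

936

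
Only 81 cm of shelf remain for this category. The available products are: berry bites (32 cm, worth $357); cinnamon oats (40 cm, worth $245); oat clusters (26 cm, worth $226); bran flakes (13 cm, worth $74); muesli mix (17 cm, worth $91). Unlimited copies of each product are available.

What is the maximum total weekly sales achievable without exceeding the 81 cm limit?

A density-first pass picks 2×berry bites + bran flakes — 788 at 77 cm.
Replace bran flakes with muesli mix: the trade gains 17 net, giving 805 at 81 cm.
That's the maximum — no swap from here does better than 805.

805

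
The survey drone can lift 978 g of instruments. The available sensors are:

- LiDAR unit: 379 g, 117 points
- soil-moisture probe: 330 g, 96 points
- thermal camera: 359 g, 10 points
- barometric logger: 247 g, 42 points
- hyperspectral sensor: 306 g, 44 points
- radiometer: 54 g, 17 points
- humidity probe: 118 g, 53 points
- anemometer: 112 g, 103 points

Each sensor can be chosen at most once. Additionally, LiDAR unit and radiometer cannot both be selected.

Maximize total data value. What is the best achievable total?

369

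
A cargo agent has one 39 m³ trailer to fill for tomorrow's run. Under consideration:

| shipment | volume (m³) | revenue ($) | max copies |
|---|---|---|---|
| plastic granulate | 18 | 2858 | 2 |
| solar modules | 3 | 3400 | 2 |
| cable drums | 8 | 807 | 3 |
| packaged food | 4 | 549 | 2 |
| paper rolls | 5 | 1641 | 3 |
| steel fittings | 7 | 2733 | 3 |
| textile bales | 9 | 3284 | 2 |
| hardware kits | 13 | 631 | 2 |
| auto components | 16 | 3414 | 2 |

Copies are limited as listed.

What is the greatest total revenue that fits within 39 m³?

18834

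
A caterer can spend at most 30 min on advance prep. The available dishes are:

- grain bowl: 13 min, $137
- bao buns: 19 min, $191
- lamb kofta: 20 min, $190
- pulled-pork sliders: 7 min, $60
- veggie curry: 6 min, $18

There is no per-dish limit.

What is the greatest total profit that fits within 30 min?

274

Density check — grain bowl 10.54, bao buns 10.05, lamb kofta 9.50, pulled-pork sliders 8.57 are the best per min.
Best packing: 2×grain bowl — 26 min, 274 total.
Every other selection either busts 30 min or fails to beat 274.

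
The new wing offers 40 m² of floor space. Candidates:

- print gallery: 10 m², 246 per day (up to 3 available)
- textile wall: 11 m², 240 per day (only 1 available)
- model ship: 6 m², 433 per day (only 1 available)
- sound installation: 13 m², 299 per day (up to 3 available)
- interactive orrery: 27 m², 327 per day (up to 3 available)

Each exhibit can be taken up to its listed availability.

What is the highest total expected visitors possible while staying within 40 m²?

By expected visitors per m²: model ship 72.17, print gallery 24.60, sound installation 23.00 lead.
Filling by ratio: 3×print gallery + model ship for 1171, with 4 m² left unused.
Dropping print gallery frees 10 m²; slotting in sound installation (13 m²) lifts the total to 1224 at 39 m².

1224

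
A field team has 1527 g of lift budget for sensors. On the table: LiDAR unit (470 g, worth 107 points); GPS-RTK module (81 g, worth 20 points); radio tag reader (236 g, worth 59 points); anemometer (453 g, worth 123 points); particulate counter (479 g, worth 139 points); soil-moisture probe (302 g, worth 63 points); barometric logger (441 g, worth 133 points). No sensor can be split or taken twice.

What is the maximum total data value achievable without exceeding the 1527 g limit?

415

The ratio ordering already packs tightly: GPS-RTK module + anemometer + particulate counter + barometric logger, 1454 g, 415.
The spare 73 g is too small for any remaining sensor, and no exchange beats 415.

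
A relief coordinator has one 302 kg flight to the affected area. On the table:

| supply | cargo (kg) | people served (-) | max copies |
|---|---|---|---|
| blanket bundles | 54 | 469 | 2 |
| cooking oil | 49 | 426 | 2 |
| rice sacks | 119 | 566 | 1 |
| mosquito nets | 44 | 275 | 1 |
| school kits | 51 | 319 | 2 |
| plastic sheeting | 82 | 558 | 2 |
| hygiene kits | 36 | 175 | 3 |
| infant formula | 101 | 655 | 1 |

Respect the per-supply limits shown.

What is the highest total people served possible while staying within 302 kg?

2384

Taking the top-ratio supplies first gives 2×blanket bundles + 2×cooking oil + plastic sheeting for 2348 (288 kg).
The 82 kg tied up in plastic sheeting is better spent on mosquito nets + school kits — total rises to 2384 (301 kg).
The spare 1 kg is too small for any remaining supply, and no exchange beats 2384.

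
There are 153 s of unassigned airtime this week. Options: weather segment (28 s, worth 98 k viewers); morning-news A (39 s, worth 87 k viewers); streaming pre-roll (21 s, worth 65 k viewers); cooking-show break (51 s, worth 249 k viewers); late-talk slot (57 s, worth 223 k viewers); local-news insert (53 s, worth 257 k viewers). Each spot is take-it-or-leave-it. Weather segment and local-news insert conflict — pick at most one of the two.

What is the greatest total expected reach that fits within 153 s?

593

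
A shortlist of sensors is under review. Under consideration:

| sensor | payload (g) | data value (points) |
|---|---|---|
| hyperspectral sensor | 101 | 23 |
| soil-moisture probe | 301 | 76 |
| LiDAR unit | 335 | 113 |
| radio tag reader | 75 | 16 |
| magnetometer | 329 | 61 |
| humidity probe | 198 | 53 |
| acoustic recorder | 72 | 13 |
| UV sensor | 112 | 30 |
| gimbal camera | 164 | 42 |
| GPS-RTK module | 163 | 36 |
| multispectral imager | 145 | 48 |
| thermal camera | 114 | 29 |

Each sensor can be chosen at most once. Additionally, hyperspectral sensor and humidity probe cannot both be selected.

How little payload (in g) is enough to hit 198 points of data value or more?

Minimise g subject to total data value ≥ 198.
Taking LiDAR unit + gimbal camera + multispectral imager gives 203 (≥ 198) for 644 g.
No combination under 644 g hits 198.

644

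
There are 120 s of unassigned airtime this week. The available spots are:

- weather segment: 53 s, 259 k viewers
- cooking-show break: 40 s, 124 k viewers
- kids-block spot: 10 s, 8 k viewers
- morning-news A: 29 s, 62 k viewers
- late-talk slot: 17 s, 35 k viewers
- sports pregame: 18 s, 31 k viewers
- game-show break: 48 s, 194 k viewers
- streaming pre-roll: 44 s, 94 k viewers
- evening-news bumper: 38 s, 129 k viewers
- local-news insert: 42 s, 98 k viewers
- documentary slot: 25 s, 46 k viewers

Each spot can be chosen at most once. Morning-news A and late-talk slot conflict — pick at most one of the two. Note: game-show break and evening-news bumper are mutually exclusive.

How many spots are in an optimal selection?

The maximum expected reach within 120 s is 488.
weather segment + late-talk slot + game-show break hits 488 at 118 s.
Every optimal selection uses 3 spots.

3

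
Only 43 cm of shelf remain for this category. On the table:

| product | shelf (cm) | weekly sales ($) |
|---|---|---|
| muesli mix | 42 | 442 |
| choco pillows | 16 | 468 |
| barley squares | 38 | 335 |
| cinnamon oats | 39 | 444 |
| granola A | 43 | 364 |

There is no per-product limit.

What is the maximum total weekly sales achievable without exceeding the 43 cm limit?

936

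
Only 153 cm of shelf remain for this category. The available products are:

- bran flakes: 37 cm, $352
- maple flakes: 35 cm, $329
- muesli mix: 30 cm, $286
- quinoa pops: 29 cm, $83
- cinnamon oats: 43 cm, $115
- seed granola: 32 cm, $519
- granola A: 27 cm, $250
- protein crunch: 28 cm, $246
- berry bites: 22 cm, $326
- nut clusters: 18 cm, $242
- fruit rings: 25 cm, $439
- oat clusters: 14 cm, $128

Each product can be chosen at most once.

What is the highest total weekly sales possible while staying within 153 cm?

Filling by ratio: muesli mix + seed granola + berry bites + nut clusters + fruit rings + oat clusters for 1940, with 12 cm left unused.
The 44 cm tied up in muesli mix and oat clusters is better spent on granola A + protein crunch — total rises to 2022 (152 cm).

2022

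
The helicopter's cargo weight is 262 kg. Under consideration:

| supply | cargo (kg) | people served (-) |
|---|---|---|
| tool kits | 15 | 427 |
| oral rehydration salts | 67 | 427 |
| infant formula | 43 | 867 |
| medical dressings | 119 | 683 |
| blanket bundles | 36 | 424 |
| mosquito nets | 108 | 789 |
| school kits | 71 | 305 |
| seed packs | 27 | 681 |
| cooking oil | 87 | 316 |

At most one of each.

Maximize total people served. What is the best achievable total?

3191

Greedy by ratio would take tool kits + infant formula + blanket bundles + mosquito nets + seed packs: 229 kg used, total 3188.
Replace blanket bundles with oral rehydration salts: the trade gains 3 net, giving 3191 at 260 kg.
An exhaustive check of the 512 subsets confirms 3191.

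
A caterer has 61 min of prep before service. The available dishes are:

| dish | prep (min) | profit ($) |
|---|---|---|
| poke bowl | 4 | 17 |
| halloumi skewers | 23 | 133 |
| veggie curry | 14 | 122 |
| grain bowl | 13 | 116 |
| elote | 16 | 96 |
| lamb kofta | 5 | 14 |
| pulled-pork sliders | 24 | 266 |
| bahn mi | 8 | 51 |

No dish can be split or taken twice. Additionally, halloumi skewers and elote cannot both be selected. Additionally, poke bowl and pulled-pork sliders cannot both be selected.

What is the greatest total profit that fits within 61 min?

555

The ratio ordering already packs tightly: veggie curry + grain bowl + pulled-pork sliders + bahn mi, 59 min, 555.
Next best is grain bowl + elote + pulled-pork sliders + bahn mi at 529 (61 min) — short by 26.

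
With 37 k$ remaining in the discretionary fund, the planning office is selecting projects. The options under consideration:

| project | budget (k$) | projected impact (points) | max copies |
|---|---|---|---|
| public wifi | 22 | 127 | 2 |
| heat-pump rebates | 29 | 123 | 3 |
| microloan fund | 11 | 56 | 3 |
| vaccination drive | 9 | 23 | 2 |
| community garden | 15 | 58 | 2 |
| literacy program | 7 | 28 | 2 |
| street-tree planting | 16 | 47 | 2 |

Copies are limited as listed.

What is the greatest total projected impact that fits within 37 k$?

By projected impact per k$: public wifi 5.77, microloan fund 5.09, heat-pump rebates 4.24, literacy program 4.00 lead.
Filling by ratio: public wifi + microloan fund for 183, with 4 k$ left unused.
Dropping microloan fund frees 11 k$; slotting in community garden (15 k$) lifts the total to 185 at 37 k$.
That's the maximum — no swap from here does better than 185.

185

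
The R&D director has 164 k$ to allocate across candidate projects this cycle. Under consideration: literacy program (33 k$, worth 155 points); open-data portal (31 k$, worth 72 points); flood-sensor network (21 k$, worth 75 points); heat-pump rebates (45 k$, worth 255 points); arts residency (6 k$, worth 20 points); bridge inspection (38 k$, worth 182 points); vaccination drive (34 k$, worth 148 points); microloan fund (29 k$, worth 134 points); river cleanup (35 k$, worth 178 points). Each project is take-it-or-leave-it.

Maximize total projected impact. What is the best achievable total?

797

Density check — heat-pump rebates 5.67, river cleanup 5.09, bridge inspection 4.79 are the best per k$.
A density-first pass picks literacy program + heat-pump rebates + arts residency + bridge inspection + river cleanup — 790 at 157 k$.
Dropping arts residency and bridge inspection frees 44 k$; slotting in flood-sensor network + microloan fund (50 k$) lifts the total to 797 at 163 k$.
Runner-up literacy program + heat-pump rebates + arts residency + bridge inspection + river cleanup tops out at 790.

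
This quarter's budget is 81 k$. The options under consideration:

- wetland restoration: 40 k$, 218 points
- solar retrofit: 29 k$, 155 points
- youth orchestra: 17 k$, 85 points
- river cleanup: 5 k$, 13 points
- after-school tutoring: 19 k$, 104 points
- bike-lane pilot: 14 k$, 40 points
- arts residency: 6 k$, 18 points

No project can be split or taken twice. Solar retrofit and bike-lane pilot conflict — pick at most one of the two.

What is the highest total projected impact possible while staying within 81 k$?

420

Wetland restoration + youth orchestra + river cleanup + after-school tutoring uses 81 of the 81 k$ and totals 420.
Runner-up wetland restoration + youth orchestra + after-school tutoring tops out at 407.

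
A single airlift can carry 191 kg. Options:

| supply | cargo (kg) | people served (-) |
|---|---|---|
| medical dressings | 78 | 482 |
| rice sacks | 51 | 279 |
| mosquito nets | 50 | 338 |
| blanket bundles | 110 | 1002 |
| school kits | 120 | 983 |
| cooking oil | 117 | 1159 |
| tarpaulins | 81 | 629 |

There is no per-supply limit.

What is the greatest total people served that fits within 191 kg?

The ratio heuristic lands on mosquito nets + cooking oil (1497) but leaves 24 kg idle.
Dropping mosquito nets and cooking oil frees 167 kg; slotting in blanket bundles + tarpaulins (191 kg) lifts the total to 1631 at 191 kg.

1631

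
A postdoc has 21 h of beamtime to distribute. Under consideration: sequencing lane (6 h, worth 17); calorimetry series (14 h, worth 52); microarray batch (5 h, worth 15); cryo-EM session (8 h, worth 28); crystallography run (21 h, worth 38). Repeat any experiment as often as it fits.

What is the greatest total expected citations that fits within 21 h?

71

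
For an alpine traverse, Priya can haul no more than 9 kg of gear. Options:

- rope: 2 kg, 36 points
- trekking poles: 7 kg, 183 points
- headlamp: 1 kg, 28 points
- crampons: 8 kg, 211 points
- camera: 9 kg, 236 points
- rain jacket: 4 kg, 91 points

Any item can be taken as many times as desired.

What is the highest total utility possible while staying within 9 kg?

252

9×headlamp uses 9 of the 9 kg and totals 252.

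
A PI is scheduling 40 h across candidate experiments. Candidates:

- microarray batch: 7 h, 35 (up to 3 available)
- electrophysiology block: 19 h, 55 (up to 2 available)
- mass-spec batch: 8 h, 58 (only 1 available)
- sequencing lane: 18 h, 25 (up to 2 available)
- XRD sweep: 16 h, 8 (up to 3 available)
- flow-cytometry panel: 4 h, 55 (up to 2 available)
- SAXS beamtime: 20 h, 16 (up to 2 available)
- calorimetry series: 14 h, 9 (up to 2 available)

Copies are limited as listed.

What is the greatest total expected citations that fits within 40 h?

The ratio ordering already packs tightly: 3×microarray batch + mass-spec batch + 2×flow-cytometry panel, 37 h, 273.
The spare 3 h is too small for any remaining experiment, and no exchange beats 273.

273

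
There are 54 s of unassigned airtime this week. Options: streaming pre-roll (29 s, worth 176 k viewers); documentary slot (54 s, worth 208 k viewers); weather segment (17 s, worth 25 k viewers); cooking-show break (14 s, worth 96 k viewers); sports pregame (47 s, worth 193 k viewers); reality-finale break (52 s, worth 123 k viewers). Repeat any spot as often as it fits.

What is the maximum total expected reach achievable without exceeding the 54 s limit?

Taking 3×cooking-show break: 42 s used, 288 in expected reach.
Nothing else within 54 s beats 288.

288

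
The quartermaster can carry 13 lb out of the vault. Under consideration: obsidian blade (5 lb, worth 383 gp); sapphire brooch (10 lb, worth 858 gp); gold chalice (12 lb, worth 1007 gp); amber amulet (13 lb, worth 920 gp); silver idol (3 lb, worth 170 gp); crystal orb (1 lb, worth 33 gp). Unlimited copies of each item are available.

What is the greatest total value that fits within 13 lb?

Greedy by ratio would take sapphire brooch + silver idol: 13 lb used, total 1028.
Replace sapphire brooch and silver idol with gold chalice + crystal orb: the trade gains 12 net, giving 1040 at 13 lb.
Nothing else within 13 lb beats 1040.

1040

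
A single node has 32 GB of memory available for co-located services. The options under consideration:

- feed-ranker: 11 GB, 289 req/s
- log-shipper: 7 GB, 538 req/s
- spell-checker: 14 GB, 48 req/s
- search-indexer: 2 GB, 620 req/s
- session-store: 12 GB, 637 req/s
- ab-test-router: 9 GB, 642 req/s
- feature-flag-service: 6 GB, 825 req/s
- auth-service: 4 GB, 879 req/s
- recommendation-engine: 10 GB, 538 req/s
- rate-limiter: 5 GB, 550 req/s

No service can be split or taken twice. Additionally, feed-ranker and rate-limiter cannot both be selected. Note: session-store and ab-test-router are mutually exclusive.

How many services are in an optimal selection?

5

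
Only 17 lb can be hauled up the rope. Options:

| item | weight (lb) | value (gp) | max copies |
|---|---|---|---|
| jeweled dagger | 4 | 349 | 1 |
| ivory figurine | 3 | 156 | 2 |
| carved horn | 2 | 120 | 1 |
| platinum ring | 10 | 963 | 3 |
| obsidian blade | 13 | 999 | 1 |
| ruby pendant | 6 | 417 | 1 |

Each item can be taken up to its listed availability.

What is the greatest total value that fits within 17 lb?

Taking the top-ratio items first gives jeweled dagger + carved horn + platinum ring for 1432 (16 lb).
The 2 lb tied up in carved horn is better spent on ivory figurine — total rises to 1468 (17 lb).

1468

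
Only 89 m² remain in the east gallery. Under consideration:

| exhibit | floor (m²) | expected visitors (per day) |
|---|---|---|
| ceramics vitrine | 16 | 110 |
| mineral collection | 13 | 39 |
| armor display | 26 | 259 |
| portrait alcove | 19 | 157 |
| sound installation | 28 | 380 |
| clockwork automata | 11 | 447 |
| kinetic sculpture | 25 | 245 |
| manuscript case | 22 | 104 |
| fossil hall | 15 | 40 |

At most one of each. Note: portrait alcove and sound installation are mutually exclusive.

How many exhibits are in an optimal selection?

4

Best achievable expected visitors is 1196.
One optimal bundle: ceramics vitrine + armor display + sound installation + clockwork automata (81 m²).
All optima have 4 exhibits.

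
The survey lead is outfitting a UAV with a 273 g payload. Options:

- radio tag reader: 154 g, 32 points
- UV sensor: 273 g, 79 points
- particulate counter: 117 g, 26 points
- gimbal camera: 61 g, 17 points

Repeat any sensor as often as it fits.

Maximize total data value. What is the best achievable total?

Ranking by ratio (data value/g): UV sensor 0.29, gimbal camera 0.28, particulate counter 0.22.
Best packing: UV sensor — 273 g, 79 total.
Nothing else within 273 g beats 79.

79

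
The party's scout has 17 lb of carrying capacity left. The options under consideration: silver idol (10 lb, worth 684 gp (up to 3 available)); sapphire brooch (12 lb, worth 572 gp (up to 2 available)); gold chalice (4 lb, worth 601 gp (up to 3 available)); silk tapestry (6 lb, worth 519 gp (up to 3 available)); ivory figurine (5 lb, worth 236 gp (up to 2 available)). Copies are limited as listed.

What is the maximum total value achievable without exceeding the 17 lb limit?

2039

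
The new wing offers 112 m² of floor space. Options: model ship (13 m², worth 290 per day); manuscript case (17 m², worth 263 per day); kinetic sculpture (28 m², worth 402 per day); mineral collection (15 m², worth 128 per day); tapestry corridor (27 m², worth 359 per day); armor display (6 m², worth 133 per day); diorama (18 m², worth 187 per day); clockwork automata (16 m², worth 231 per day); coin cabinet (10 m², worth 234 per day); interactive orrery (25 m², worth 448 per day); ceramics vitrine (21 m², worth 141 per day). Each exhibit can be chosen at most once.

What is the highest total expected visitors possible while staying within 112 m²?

1868

Density check — coin cabinet 23.40, model ship 22.31, armor display 22.17 are the best per m².
Filling by ratio: model ship + manuscript case + armor display + diorama + clockwork automata + coin cabinet + interactive orrery for 1786, with 7 m² left unused.
Replace armor display and diorama with kinetic sculpture: the trade gains 82 net, giving 1868 at 109 m².
The closest alternative, model ship + kinetic sculpture + tapestry corridor + armor display + coin cabinet + interactive orrery, reaches only 1866.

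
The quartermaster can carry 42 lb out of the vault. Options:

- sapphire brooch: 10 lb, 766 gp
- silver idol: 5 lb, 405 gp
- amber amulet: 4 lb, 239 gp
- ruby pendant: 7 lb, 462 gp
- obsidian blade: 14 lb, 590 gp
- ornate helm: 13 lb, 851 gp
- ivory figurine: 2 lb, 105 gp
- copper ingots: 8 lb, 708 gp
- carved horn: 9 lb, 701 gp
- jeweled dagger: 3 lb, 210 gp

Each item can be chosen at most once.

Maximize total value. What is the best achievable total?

Ranking by ratio (value/lb): copper ingots 88.50, silver idol 81.00, carved horn 77.89, sapphire brooch 76.60.
Best packing: sapphire brooch + silver idol + ruby pendant + copper ingots + carved horn + jeweled dagger — 42 lb, 3252 total.
Runner-up sapphire brooch + silver idol + ruby pendant + ivory figurine + copper ingots + carved horn tops out at 3147.

3252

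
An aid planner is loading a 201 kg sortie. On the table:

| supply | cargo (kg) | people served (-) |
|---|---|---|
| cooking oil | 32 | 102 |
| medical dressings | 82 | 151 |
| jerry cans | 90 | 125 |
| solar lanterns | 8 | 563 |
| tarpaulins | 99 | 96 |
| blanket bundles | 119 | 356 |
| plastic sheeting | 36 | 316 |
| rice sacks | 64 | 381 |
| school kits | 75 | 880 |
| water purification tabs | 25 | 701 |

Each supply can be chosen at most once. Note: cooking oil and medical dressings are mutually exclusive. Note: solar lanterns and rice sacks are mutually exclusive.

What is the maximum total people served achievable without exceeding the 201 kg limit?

2562

Density check — solar lanterns 70.38, water purification tabs 28.04, school kits 11.73, plastic sheeting 8.78 are the best per kg.
Best packing: cooking oil + solar lanterns + plastic sheeting + school kits + water purification tabs — 176 kg, 2562 total.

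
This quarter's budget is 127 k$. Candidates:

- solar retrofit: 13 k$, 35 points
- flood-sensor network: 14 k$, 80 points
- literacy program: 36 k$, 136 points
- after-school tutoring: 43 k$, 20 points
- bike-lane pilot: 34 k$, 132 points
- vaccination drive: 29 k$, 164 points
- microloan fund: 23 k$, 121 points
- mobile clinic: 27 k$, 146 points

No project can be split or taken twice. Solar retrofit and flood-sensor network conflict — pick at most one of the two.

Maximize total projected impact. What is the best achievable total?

643

Density check — flood-sensor network 5.71, vaccination drive 5.66, mobile clinic 5.41 are the best per k$.
Taking flood-sensor network + bike-lane pilot + vaccination drive + microloan fund + mobile clinic: 127 k$ used, 643 in projected impact.
Next best is solar retrofit + bike-lane pilot + vaccination drive + microloan fund + mobile clinic at 598 (126 k$) — short by 45.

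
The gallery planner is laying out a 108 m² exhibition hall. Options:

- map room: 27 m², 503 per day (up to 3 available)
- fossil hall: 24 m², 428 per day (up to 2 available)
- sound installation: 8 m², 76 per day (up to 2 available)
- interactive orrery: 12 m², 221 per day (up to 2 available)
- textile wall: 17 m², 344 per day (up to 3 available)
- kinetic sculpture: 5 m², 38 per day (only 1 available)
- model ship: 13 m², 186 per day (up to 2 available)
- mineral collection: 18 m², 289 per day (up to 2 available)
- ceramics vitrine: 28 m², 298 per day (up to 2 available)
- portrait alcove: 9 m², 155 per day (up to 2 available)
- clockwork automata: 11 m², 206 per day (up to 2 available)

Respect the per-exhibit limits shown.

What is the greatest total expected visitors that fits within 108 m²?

2066

Taking the top-ratio exhibits first gives map room + sound installation + 3×textile wall + 2×clockwork automata for 2023 (108 m²).
Dropping sound installation and 2×clockwork automata frees 30 m²; slotting in interactive orrery + 2×portrait alcove (30 m²) lifts the total to 2066 at 108 m².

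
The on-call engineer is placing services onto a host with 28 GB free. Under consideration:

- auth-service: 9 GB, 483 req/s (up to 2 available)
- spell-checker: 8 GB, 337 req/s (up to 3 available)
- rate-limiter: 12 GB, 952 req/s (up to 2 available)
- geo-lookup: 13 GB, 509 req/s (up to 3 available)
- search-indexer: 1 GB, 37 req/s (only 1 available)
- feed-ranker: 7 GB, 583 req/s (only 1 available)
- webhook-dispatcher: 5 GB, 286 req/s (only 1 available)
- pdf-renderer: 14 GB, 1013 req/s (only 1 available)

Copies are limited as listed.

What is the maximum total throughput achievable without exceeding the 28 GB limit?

2018

Density check — feed-ranker 83.29, rate-limiter 79.33, pdf-renderer 72.36, webhook-dispatcher 57.20 are the best per GB.
The ratio heuristic lands on rate-limiter + search-indexer + feed-ranker + webhook-dispatcher (1858) but leaves 3 GB idle.
Replace search-indexer and webhook-dispatcher with auth-service: the trade gains 160 net, giving 2018 at 28 GB.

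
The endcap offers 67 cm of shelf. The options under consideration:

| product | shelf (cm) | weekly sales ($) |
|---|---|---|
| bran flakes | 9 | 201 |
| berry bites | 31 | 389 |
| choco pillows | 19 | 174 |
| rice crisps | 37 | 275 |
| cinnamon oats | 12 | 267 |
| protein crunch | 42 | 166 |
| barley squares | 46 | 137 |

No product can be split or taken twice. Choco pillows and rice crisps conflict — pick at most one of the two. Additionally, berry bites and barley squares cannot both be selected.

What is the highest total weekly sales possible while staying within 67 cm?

857

By weekly sales per cm: bran flakes 22.33, cinnamon oats 22.25, berry bites 12.55 lead.
Bran flakes + berry bites + cinnamon oats uses 52 of the 67 cm and totals 857.
Every other selection either busts 67 cm or breaks a pairing rule or fails to beat 857.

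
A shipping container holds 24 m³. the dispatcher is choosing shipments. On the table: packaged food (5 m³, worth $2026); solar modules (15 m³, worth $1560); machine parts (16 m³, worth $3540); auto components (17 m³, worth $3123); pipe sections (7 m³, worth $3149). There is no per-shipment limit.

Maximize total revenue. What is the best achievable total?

Greedy by ratio would take 3×pipe sections: 21 m³ used, total 9447.
Dropping pipe sections frees 7 m³; slotting in 2×packaged food (10 m³) lifts the total to 10350 at 24 m³.
That's the maximum — no swap from here does better than 10350.

10350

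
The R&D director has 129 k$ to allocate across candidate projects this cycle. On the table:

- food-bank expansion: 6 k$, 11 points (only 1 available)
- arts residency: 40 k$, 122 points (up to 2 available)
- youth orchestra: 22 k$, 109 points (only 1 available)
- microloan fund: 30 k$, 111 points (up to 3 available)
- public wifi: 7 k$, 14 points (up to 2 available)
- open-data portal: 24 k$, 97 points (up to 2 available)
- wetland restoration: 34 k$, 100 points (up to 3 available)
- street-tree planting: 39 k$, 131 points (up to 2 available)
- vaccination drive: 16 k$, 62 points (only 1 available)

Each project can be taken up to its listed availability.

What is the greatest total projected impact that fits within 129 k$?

Ranking by ratio (projected impact/k$): youth orchestra 4.95, open-data portal 4.04, vaccination drive 3.88.
Greedy by ratio would take food-bank expansion + youth orchestra + microloan fund + public wifi + 2×open-data portal + vaccination drive: 129 k$ used, total 501.
The 30 k$ tied up in food-bank expansion and open-data portal is better spent on microloan fund — total rises to 504 (129 k$).
That's the maximum — no swap from here does better than 504.

504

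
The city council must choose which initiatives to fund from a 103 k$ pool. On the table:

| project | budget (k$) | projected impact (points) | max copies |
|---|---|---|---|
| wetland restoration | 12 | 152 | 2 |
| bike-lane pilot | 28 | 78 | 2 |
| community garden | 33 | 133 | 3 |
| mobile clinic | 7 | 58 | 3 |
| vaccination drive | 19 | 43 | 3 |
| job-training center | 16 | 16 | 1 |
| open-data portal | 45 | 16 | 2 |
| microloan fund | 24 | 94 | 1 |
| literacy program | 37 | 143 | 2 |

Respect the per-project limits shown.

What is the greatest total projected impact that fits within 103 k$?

705

2×wetland restoration + community garden + 3×mobile clinic + microloan fund uses 102 of the 103 k$ and totals 705.
That's the maximum — no swap from here does better than 705.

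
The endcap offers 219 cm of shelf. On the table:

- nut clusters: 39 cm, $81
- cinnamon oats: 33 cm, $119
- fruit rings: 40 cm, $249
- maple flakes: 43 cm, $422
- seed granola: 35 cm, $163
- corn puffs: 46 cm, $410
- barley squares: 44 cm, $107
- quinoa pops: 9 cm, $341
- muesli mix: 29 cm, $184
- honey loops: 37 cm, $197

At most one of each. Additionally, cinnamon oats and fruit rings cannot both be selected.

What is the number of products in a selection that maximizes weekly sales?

Best achievable weekly sales is 1803.
One optimal bundle: fruit rings + maple flakes + corn puffs + quinoa pops + muesli mix + honey loops (204 cm).
All optima have 6 products.

6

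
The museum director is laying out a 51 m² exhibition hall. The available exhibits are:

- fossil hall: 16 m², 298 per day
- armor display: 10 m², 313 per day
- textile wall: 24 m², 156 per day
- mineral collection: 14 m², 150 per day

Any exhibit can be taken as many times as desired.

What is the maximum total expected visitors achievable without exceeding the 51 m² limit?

Taking 5×armor display: 50 m² used, 1565 in expected visitors.

1565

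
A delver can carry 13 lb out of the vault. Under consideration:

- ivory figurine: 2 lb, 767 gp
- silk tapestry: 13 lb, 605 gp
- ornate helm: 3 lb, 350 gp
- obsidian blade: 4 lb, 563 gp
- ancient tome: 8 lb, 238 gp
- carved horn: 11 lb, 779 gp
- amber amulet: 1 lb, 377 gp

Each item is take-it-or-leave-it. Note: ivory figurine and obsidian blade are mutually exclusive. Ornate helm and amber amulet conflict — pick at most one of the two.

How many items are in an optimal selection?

The maximum value within 13 lb is 1546.
For example ivory figurine + carved horn achieves it, using 13 lb.
Any selection reaching 1546 contains exactly 2 items.

2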